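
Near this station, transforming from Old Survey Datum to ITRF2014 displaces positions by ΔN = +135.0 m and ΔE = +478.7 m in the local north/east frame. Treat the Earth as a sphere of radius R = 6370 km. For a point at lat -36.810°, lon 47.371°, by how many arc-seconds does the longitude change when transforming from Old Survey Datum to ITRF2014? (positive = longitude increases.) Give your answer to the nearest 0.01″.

At latitude -36.810°, cos φ = 0.800627.
One radian of longitude at latitude φ spans R cos φ, so Δλ = ΔE / (R cos φ) = 478.7 / (6370000 × 0.800627) = 9.3863e-05 rad = 19.361″.

Δλ = 19.36″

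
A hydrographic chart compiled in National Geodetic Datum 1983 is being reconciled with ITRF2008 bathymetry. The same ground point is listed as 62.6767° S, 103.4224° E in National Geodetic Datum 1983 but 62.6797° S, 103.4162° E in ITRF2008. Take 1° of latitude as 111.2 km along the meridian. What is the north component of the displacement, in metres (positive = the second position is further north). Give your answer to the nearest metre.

Δφ = -62.6797° − -62.6767° = -0.0030°; Δλ = 103.4162° − 103.4224° = -0.0062°.
ΔN = Δφ × 111200 = -333.6 m; ΔE = Δλ × 111200 × cos(-62.6767°) = -0.0062 × 111200 × 0.459011 = -316.5 m.

ΔN = -334 m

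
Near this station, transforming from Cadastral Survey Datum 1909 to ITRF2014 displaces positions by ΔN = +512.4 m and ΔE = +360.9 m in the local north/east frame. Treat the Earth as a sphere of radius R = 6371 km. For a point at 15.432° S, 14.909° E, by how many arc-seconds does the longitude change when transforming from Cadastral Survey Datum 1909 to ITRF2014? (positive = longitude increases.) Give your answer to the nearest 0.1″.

Δλ = 12.1″

At latitude -15.432°, cos φ = 0.963947.
One radian of longitude at latitude φ spans R cos φ, so Δλ = ΔE / (R cos φ) = 360.9 / (6371000 × 0.963947) = 5.8766e-05 rad = 12.121″.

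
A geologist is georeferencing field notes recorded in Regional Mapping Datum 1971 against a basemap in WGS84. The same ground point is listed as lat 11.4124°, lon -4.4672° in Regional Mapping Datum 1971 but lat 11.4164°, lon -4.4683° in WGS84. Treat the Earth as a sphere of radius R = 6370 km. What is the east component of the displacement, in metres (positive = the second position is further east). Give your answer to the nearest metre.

Δφ = 11.4164° − 11.4124° = +0.0040°; Δλ = -4.4683° − -4.4672° = -0.0011°.
1° along a meridian = πR/180 = 111177 m.
ΔN = Δφ × 111177 = 444.7 m; ΔE = Δλ × 111177 × cos(11.4124°) = -0.0011 × 111177 × 0.980228 = -119.9 m.

ΔE = -120 m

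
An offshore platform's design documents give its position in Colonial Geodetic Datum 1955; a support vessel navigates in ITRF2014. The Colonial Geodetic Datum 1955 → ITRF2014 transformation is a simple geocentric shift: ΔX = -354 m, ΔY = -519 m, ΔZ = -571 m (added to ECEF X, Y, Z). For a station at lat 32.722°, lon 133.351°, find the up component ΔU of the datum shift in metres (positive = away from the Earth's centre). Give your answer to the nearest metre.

ΔU = -422 m

At φ = 32.722°, λ = 133.351°: sin φ = 0.540563, cos φ = 0.841303, sin λ = 0.727162, cos λ = -0.686466.
ΔU = cos φ cos λ·ΔX + cos φ sin λ·ΔY + sin φ·ΔZ = (0.841303)(-0.686466)(-354) + (0.841303)(0.727162)(-519) + (0.540563)(-571) = -421.72 m.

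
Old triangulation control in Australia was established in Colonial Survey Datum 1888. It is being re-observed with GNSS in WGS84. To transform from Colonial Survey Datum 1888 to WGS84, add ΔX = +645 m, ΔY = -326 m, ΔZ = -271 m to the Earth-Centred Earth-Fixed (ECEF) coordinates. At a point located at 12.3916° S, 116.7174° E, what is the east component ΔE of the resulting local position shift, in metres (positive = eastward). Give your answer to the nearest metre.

ΔE = -430 m

The local east axis at (φ, λ) is (−sin λ, cos λ, 0), so ΔE = −sin(116.7174°)·645 + cos(116.7174°)·(-326) = -429.57 m.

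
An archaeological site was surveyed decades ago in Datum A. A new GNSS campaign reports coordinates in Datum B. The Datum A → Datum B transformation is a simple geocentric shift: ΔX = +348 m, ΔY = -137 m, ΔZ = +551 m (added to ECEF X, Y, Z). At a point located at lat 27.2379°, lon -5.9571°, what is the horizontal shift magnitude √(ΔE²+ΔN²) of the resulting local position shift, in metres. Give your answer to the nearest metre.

340 m

The local east axis at (φ, λ) is (−sin λ, cos λ, 0), so ΔE = −sin(-5.9571°)·348 + cos(-5.9571°)·(-137) = -100.14 m.
The local north axis is (−sin φ cos λ, −sin φ sin λ, cos φ), giving ΔN = -158.415 − 6.508 + 489.902 = 324.98 m.
Horizontal magnitude = √(ΔE² + ΔN²) = √((-100.14)² + 324.98²) = 340.06 m.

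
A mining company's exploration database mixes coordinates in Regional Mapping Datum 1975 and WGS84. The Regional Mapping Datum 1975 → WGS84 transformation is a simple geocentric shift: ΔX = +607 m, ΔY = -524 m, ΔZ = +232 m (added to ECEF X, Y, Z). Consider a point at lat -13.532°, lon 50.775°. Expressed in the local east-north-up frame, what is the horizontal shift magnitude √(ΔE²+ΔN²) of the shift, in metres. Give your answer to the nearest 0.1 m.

831.3 m

At φ = -13.532°, λ = 50.775°: sin φ = -0.233988, cos φ = 0.972239, sin λ = 0.774669, cos λ = 0.632367.
ΔE = −sin λ·ΔX + cos λ·ΔY = −(0.774669)·(607) + (0.632367)·(-524) = -801.58 m.
ΔN = −sin φ cos λ·ΔX − sin φ sin λ·ΔY + cos φ·ΔZ = −(-0.233988)(0.632367)(607) − (-0.233988)(0.774669)(-524) + (0.972239)(232) = 220.39 m.
Horizontal magnitude = √(ΔE² + ΔN²) = √((-801.58)² + 220.39²) = 831.33 m.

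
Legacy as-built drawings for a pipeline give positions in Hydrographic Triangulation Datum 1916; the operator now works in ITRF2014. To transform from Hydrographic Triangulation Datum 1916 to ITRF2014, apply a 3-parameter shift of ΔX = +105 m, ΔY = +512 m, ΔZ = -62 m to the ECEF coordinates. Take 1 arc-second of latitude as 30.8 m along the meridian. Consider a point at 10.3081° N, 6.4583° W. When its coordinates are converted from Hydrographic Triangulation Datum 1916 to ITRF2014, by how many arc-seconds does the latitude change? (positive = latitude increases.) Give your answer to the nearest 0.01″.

Δφ = -2.25″

sin φ = 0.178941, cos φ = 0.983860, sin λ = -0.112480, cos λ = 0.993654.
North component: ΔN = −sin φ cos λ·ΔX − sin φ sin λ·ΔY + cos φ·ΔZ = −(0.178941)(0.993654)(105) − (0.178941)(-0.112480)(512) + (0.983860)(-62) = -69.36 m.
1° of latitude spans 3600 × 30.80 = 110880 m, so Δφ = -69.36 / 110880 × 3600 = -2.252″.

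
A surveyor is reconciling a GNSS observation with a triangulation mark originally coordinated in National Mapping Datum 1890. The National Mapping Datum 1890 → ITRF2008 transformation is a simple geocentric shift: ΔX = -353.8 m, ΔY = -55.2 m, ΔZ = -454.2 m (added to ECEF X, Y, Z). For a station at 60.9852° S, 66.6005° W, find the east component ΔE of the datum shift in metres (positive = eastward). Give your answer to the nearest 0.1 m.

ΔE = -346.6 m

The local east axis at (φ, λ) is (−sin λ, cos λ, 0), so ΔE = −sin(-66.6005°)·(-353.8) + cos(-66.6005°)·(-55.2) = -346.62 m.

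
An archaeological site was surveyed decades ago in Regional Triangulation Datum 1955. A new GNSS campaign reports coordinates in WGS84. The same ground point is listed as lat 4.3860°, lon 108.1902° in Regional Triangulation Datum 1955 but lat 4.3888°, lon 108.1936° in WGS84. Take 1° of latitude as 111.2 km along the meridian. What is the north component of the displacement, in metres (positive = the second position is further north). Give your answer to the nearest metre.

ΔN = 311 m

Δφ = 4.3888° − 4.3860° = +0.0028°; Δλ = 108.1936° − 108.1902° = +0.0034°.
ΔN = Δφ × 111200 = 311.4 m; ΔE = Δλ × 111200 × cos(4.3860°) = +0.0034 × 111200 × 0.997071 = 377.0 m.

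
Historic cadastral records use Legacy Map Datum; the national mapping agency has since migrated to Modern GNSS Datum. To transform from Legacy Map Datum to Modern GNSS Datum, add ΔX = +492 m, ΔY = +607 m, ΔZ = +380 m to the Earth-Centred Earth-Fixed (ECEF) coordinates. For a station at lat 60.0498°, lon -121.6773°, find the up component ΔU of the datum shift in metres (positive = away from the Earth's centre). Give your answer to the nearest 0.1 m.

At φ = 60.0498°, λ = -121.6773°: sin φ = 0.866460, cos φ = 0.499247, sin λ = -0.851019, cos λ = -0.525135.
ΔU = cos φ cos λ·ΔX + cos φ sin λ·ΔY + sin φ·ΔZ = (0.499247)(-0.525135)(492) + (0.499247)(-0.851019)(607) + (0.866460)(380) = -57.63 m.

ΔU = -57.6 m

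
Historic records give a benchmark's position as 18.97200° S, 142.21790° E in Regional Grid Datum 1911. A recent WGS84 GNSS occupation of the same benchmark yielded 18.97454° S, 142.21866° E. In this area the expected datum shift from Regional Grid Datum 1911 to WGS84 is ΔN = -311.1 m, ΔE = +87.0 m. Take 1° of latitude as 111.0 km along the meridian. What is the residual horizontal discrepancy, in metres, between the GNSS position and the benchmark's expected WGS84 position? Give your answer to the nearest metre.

Observed coordinate differences: Δφ = -0.00254°, Δλ = +0.00076°.
Converting to metres (1° lat = 111000 m, cos φ = 0.945678): observed ΔN = -281.9 m, observed ΔE = 79.8 m.
Subtracting the expected shift leaves a residual of -281.9 − (-311.1) = 29.2 m north and 79.8 − (87.0) = -7.2 m east.
Residual distance = √(29.2² + (-7.2)²) = 30.0 m.

30 m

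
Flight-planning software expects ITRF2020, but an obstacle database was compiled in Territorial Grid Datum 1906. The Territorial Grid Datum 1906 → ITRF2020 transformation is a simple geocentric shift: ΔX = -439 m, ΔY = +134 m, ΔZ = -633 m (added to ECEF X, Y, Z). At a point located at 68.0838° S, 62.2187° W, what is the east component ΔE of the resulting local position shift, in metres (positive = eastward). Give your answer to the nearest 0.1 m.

ΔE = -325.9 m

At φ = -68.0838°, λ = -62.2187°: sin φ = -0.927731, cos φ = 0.373250, sin λ = -0.884733, cos λ = 0.466098.
ΔE = −sin λ·ΔX + cos λ·ΔY = −(-0.884733)·(-439) + (0.466098)·(134) = -325.94 m.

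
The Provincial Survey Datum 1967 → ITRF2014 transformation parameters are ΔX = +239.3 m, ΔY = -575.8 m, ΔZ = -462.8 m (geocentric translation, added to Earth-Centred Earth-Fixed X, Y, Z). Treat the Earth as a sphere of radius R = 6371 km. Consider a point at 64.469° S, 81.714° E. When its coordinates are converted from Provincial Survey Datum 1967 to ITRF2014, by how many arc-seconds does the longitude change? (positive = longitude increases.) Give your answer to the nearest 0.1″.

Δλ = -24.0″

sin φ = -0.902352, cos φ = 0.430999, sin λ = 0.989561, cos λ = 0.144114.
East component: ΔE = −sin λ·ΔX + cos λ·ΔY = −(0.989561)(239.3) + (0.144114)(-575.8) = -319.78 m.
1° of latitude spans πR/180 = 111195 m; at latitude φ, 1° of longitude spans that × cos φ = 47924.9 m, so Δλ = -319.78 / 47924.9 × 3600 = -24.021″.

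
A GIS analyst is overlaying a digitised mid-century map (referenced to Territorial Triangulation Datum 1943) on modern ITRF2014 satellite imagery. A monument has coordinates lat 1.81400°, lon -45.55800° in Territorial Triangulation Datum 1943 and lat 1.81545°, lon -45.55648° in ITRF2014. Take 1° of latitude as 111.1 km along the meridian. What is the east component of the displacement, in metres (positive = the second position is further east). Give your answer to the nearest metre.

Δφ = 1.81545° − 1.81400° = +0.00145°; Δλ = -45.55648° − -45.55800° = +0.00152°.
ΔN = Δφ × 111100 = 161.1 m; ΔE = Δλ × 111100 × cos(1.81400°) = +0.00152 × 111100 × 0.999499 = 168.8 m.

ΔE = 169 m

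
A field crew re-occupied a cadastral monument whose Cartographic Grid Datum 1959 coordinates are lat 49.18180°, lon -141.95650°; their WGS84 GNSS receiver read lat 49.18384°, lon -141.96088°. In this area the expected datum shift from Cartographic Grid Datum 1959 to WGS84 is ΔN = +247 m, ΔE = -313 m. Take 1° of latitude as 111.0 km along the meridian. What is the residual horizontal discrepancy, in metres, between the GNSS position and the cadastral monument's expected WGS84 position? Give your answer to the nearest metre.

Observed coordinate differences: Δφ = +0.00204°, Δλ = -0.00438°.
Converting to metres (1° lat = 111000 m, cos φ = 0.653661): observed ΔN = 226.4 m, observed ΔE = -317.8 m.
Subtracting the expected shift leaves a residual of 226.4 − (247) = -20.6 m north and -317.8 − (-313) = -4.8 m east.
Residual distance = √((-20.6)² + (-4.8)²) = 21.1 m.

21 m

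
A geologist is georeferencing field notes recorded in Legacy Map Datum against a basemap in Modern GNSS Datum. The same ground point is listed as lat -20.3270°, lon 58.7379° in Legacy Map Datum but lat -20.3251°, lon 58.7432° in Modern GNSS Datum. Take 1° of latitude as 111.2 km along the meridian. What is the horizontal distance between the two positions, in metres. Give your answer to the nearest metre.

Δφ = -20.3251° − -20.3270° = +0.0019°; Δλ = 58.7432° − 58.7379° = +0.0053°.
ΔN = Δφ × 111200 = 211.3 m; ΔE = Δλ × 111200 × cos(-20.3270°) = +0.0053 × 111200 × 0.937725 = 552.7 m.
Distance = √(ΔE² + ΔN²) = √(552.7² + 211.3²) = 591.7 m.

592 m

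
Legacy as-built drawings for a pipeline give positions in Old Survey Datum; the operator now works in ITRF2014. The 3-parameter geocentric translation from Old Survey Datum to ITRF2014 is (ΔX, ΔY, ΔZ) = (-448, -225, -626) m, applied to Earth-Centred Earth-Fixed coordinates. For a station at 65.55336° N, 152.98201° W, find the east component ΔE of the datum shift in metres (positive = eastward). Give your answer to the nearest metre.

ΔE = -3 m

At φ = 65.55336°, λ = -152.98201°: sin φ = 0.910347, cos φ = 0.413846, sin λ = -0.454270, cos λ = -0.890864.
ΔE = −sin λ·ΔX + cos λ·ΔY = −(-0.454270)·(-448) + (-0.890864)·(-225) = -3.07 m.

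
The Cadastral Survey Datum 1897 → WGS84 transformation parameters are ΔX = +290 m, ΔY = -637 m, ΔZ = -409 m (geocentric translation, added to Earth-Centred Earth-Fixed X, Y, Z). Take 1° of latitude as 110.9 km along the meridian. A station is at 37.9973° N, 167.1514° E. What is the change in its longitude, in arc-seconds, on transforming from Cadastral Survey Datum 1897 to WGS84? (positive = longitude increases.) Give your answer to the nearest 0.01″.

sin φ = 0.615624, cos φ = 0.788040, sin λ = 0.222376, cos λ = -0.974961.
East component: ΔE = −sin λ·ΔX + cos λ·ΔY = −(0.222376)(290) + (-0.974961)(-637) = 556.56 m.
1° of latitude spans 110900 m; at latitude φ, 1° of longitude spans that × cos φ = 87393.6 m, so Δλ = 556.56 / 87393.6 × 3600 = 22.926″.

Δλ = 22.93″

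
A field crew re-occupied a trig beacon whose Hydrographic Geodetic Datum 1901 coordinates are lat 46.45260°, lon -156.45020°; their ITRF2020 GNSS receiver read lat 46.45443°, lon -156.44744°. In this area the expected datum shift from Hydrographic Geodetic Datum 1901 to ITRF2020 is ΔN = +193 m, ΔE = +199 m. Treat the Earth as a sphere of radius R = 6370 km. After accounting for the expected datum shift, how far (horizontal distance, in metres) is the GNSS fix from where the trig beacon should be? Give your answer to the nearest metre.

16 m

Observed coordinate differences: Δφ = +0.00183°, Δλ = +0.00276°.
Converting to metres (1° lat = 111177 m, cos φ = 0.688954): observed ΔN = 203.5 m, observed ΔE = 211.4 m.
Subtracting the expected shift leaves a residual of 203.5 − (193) = 10.5 m north and 211.4 − (199) = 12.4 m east.
Residual distance = √(10.5² + 12.4²) = 16.2 m.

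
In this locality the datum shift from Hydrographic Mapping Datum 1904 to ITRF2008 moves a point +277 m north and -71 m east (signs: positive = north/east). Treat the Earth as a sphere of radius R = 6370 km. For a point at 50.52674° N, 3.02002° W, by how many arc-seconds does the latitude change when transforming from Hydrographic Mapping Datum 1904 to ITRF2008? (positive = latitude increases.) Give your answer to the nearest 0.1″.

Δφ = 9.0″

On a sphere of radius R, 1 rad of latitude = R, so Δφ = ΔN / R = 277.0 / 6370000 = 4.3485e-05 rad = 8.969″.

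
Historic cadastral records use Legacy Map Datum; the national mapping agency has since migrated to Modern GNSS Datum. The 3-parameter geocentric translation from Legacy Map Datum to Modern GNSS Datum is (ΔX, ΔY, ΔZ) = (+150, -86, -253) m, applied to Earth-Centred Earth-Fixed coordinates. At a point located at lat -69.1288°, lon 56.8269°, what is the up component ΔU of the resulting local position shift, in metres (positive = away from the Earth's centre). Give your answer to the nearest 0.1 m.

ΔU = 240.0 m

At φ = -69.1288°, λ = 56.8269°: sin φ = -0.934384, cos φ = 0.356268, sin λ = 0.837021, cos λ = 0.547170.
ΔU = cos φ cos λ·ΔX + cos φ sin λ·ΔY + sin φ·ΔZ = (0.356268)(0.547170)(150) + (0.356268)(0.837021)(-86) + (-0.934384)(-253) = 239.99 m.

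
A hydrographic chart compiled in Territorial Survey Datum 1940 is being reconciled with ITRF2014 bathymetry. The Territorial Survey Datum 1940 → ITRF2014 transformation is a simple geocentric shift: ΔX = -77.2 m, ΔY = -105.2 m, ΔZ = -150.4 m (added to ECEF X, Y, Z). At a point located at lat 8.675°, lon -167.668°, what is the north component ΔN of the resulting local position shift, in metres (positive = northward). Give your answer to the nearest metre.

ΔN = -163 m

At φ = 8.675°, λ = -167.668°: sin φ = 0.150829, cos φ = 0.988560, sin λ = -0.213576, cos λ = -0.976926.
ΔN = −sin φ cos λ·ΔX − sin φ sin λ·ΔY + cos φ·ΔZ = −(0.150829)(-0.976926)(-77.2) − (0.150829)(-0.213576)(-105.2) + (0.988560)(-150.4) = -163.44 m.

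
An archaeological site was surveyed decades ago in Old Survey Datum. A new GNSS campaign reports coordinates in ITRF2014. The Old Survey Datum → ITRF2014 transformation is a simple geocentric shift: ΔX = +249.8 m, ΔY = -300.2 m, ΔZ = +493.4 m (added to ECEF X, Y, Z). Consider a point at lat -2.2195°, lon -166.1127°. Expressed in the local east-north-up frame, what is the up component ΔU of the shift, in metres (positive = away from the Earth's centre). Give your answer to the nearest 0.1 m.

The local up (radial) axis is (cos φ cos λ, cos φ sin λ, sin φ), giving ΔU = -242.316 + 71.998 − 19.108 = -189.43 m.

ΔU = -189.4 m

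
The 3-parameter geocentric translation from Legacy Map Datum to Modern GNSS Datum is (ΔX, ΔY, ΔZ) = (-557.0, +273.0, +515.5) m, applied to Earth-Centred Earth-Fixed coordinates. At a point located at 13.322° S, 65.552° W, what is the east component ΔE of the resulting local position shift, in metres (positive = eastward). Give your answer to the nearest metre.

The local east axis at (φ, λ) is (−sin λ, cos λ, 0), so ΔE = −sin(-65.552°)·(-557.0) + cos(-65.552°)·273.0 = -394.07 m.

ΔE = -394 m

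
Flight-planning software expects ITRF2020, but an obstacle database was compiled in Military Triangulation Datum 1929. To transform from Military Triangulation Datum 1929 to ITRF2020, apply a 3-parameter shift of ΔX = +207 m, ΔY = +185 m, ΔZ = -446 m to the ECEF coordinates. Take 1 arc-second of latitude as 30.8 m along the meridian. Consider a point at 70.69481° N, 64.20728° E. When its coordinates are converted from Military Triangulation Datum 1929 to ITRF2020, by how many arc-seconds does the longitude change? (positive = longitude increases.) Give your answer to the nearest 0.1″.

Δλ = -10.4″

sin φ = 0.943771, cos φ = 0.330600, sin λ = 0.900374, cos λ = 0.435117.
East component: ΔE = −sin λ·ΔX + cos λ·ΔY = −(0.900374)(207) + (0.435117)(185) = -105.88 m.
1° of latitude spans 3600 × 30.80 = 110880 m; at latitude φ, 1° of longitude spans that × cos φ = 36656.9 m, so Δλ = -105.88 / 36656.9 × 3600 = -10.398″.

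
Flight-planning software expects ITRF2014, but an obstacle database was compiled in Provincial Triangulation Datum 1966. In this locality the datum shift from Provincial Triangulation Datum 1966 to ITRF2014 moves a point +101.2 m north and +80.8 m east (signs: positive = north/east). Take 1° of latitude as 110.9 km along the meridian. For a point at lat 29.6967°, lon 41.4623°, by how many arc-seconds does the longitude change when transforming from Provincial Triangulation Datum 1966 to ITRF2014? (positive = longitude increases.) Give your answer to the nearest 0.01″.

Δλ = 3.02″

At latitude 29.6967°, cos φ = 0.868660.
1° of longitude at this latitude = 110.9 × cos φ = 96.33 km, so Δλ = 80.8 / 96334.4 = 0.0008387° = 3.019″.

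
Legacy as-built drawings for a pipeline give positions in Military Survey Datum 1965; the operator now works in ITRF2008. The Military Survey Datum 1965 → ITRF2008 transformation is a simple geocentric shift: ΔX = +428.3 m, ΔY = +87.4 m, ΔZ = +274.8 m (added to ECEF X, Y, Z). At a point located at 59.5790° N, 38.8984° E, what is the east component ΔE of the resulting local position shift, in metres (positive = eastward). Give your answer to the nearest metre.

At φ = 59.5790°, λ = 38.8984°: sin φ = 0.862328, cos φ = 0.506350, sin λ = 0.627941, cos λ = 0.778261.
ΔE = −sin λ·ΔX + cos λ·ΔY = −(0.627941)·(428.3) + (0.778261)·(87.4) = -200.93 m.

ΔE = -201 m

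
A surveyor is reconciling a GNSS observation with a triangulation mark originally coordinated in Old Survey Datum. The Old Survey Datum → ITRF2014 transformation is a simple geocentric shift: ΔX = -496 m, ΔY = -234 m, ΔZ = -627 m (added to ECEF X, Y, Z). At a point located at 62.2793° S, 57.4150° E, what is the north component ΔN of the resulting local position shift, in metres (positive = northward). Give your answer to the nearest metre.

The local north axis is (−sin φ cos λ, −sin φ sin λ, cos φ), giving ΔN = -236.462 − 174.537 − 291.657 = -702.66 m.

ΔN = -703 m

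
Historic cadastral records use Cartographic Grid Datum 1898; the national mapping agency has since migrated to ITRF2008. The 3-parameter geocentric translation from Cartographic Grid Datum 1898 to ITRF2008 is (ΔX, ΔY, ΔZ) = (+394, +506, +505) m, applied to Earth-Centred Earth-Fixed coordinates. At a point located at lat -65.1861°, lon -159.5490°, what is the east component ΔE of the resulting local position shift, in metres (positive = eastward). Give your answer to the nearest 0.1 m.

The local east axis at (φ, λ) is (−sin λ, cos λ, 0), so ΔE = −sin(-159.5490°)·394 + cos(-159.5490°)·506 = -336.44 m.

ΔE = -336.4 m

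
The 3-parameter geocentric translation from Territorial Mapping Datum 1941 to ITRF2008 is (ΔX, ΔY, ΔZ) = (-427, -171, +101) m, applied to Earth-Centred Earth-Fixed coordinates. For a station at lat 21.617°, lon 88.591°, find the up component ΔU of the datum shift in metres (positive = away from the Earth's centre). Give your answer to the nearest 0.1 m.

ΔU = -131.5 m

The local up (radial) axis is (cos φ cos λ, cos φ sin λ, sin φ), giving ΔU = -9.761 − 158.925 + 37.208 = -131.48 m.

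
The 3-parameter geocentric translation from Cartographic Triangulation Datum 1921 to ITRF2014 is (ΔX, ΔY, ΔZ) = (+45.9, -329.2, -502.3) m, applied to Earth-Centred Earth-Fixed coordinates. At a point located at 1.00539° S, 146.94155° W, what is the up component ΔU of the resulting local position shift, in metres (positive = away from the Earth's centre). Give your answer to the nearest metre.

The local up (radial) axis is (cos φ cos λ, cos φ sin λ, sin φ), giving ΔU = -38.464 + 179.549 + 8.814 = 149.90 m.

ΔU = 150 m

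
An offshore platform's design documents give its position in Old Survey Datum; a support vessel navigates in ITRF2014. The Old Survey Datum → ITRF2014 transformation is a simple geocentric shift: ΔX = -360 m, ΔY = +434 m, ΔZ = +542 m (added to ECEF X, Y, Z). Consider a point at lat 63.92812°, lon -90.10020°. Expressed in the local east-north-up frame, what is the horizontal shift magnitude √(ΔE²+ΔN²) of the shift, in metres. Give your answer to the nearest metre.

The local east axis at (φ, λ) is (−sin λ, cos λ, 0), so ΔE = −sin(-90.10020°)·(-360) + cos(-90.10020°)·434 = -360.76 m.
The local north axis is (−sin φ cos λ, −sin φ sin λ, cos φ), giving ΔN = -0.566 + 389.837 + 238.208 = 627.48 m.
Horizontal magnitude = √(ΔE² + ΔN²) = √((-360.76)² + 627.48²) = 723.79 m.

724 m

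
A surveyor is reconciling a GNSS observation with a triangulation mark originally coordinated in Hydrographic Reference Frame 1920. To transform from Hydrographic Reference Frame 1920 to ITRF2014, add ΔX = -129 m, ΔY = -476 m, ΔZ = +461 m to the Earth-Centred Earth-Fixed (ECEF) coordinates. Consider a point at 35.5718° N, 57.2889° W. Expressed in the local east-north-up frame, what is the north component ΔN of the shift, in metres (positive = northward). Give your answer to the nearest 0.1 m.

At φ = 35.5718°, λ = -57.2889°: sin φ = 0.581723, cos φ = 0.813387, sin λ = -0.841406, cos λ = 0.540403.
ΔN = −sin φ cos λ·ΔX − sin φ sin λ·ΔY + cos φ·ΔZ = −(0.581723)(0.540403)(-129) − (0.581723)(-0.841406)(-476) + (0.813387)(461) = 182.54 m.

ΔN = 182.5 m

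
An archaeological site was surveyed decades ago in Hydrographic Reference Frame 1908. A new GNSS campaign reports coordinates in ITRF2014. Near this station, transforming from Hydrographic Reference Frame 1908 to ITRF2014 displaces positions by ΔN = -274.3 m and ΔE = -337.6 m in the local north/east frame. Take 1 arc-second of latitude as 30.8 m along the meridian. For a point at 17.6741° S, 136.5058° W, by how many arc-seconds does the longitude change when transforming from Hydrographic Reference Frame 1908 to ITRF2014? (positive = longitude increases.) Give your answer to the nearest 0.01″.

At latitude -17.6741°, cos φ = 0.952799.
1″ of longitude at this latitude = 30.80 × cos φ = 29.3462 m, so Δλ = -337.6 / 29.3462 = -11.504″.

Δλ = -11.50″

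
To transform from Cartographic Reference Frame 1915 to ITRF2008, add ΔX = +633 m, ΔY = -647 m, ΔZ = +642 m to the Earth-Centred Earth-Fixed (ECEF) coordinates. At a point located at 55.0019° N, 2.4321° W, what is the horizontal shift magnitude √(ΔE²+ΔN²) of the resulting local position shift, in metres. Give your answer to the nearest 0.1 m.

The local east axis at (φ, λ) is (−sin λ, cos λ, 0), so ΔE = −sin(-2.4321°)·633 + cos(-2.4321°)·(-647) = -619.56 m.
The local north axis is (−sin φ cos λ, −sin φ sin λ, cos φ), giving ΔN = -518.068 − 22.491 + 368.219 = -172.34 m.
Horizontal magnitude = √(ΔE² + ΔN²) = √((-619.56)² + (-172.34)²) = 643.08 m.

643.1 m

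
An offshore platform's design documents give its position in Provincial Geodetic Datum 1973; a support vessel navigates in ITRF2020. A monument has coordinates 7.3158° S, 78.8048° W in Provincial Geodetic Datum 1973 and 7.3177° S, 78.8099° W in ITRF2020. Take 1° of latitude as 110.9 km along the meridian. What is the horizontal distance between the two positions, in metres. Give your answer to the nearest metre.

599 m

Δφ = -7.3177° − -7.3158° = -0.0019°; Δλ = -78.8099° − -78.8048° = -0.0051°.
ΔN = Δφ × 110900 = -210.7 m; ΔE = Δλ × 110900 × cos(-7.3158°) = -0.0051 × 110900 × 0.991859 = -561.0 m.
Distance = √(ΔE² + ΔN²) = √((-561.0)² + (-210.7)²) = 599.3 m.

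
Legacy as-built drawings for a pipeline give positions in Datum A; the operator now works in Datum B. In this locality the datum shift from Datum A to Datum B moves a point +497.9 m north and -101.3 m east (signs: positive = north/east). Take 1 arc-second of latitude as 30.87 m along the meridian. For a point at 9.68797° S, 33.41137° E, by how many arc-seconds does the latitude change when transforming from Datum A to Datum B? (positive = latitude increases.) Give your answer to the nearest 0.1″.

1″ of latitude = 30.87 m, so Δφ = 497.9 / 30.87 = 16.129″.

Δφ = 16.1″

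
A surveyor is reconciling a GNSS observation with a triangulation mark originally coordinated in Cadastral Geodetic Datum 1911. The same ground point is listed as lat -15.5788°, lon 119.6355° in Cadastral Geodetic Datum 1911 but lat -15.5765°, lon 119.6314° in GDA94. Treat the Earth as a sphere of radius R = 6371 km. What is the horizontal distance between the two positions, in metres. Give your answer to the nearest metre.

Δφ = -15.5765° − -15.5788° = +0.0023°; Δλ = 119.6314° − 119.6355° = -0.0041°.
1° along a meridian = πR/180 = 111195 m.
ΔN = Δφ × 111195 = 255.7 m; ΔE = Δλ × 111195 × cos(-15.5788°) = -0.0041 × 111195 × 0.963262 = -439.2 m.
Distance = √(ΔE² + ΔN²) = √((-439.2)² + 255.7²) = 508.2 m.

508 m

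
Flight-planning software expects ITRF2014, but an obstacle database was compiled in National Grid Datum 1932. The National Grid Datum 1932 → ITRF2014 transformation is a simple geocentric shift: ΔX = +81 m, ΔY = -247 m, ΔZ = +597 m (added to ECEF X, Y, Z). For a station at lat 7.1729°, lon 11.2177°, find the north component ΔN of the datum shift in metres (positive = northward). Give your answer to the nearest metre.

ΔN = 588 m

At φ = 7.1729°, λ = 11.2177°: sin φ = 0.124864, cos φ = 0.992174, sin λ = 0.194537, cos λ = 0.980895.
ΔN = −sin φ cos λ·ΔX − sin φ sin λ·ΔY + cos φ·ΔZ = −(0.124864)(0.980895)(81) − (0.124864)(0.194537)(-247) + (0.992174)(597) = 588.41 m.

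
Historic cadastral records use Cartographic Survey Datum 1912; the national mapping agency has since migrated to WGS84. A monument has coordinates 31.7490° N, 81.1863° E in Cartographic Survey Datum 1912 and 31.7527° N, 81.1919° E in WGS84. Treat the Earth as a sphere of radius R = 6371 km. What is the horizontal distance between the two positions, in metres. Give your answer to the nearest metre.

Δφ = 31.7527° − 31.7490° = +0.0037°; Δλ = 81.1919° − 81.1863° = +0.0056°.
1° along a meridian = πR/180 = 111195 m.
ΔN = Δφ × 111195 = 411.4 m; ΔE = Δλ × 111195 × cos(31.7490°) = +0.0056 × 111195 × 0.850361 = 529.5 m.
Distance = √(ΔE² + ΔN²) = √(529.5² + 411.4²) = 670.6 m.

671 m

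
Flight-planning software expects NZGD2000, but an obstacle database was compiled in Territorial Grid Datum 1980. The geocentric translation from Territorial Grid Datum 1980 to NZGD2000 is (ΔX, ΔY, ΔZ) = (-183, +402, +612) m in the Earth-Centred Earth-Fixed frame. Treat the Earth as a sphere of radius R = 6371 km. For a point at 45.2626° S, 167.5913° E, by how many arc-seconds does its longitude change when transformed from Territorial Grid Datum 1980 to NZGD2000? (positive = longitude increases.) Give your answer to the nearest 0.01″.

Δλ = -16.25″

sin φ = -0.710340, cos φ = 0.703859, sin λ = 0.214884, cos λ = -0.976640.
East component: ΔE = −sin λ·ΔX + cos λ·ΔY = −(0.214884)(-183) + (-0.976640)(402) = -353.29 m.
1° of latitude spans πR/180 = 111195 m; at latitude φ, 1° of longitude spans that × cos φ = 78265.5 m, so Δλ = -353.29 / 78265.5 × 3600 = -16.250″.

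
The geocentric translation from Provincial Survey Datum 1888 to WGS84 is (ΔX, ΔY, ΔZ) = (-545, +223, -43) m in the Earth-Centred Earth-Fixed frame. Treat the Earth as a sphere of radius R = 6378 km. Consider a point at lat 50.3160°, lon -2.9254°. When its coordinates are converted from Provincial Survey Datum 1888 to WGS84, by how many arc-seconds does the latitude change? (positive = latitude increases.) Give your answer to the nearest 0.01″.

Δφ = 12.94″

sin φ = 0.769578, cos φ = 0.638553, sin λ = -0.051036, cos λ = 0.998697.
North component: ΔN = −sin φ cos λ·ΔX − sin φ sin λ·ΔY + cos φ·ΔZ = −(0.769578)(0.998697)(-545) − (0.769578)(-0.051036)(223) + (0.638553)(-43) = 400.17 m.
1° of latitude spans πR/180 = 111317 m, so Δφ = 400.17 / 111317 × 3600 = 12.942″.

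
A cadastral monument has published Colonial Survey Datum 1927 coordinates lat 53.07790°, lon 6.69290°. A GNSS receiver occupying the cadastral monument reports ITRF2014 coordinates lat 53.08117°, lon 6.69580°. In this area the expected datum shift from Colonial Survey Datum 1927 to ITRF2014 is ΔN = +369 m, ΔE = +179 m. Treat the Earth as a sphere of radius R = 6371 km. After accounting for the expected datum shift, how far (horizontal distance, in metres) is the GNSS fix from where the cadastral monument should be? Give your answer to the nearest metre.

16 m

Observed coordinate differences: Δφ = +0.00327°, Δλ = +0.00290°.
Converting to metres (1° lat = 111195 m, cos φ = 0.600729): observed ΔN = 363.6 m, observed ΔE = 193.7 m.
Subtracting the expected shift leaves a residual of 363.6 − (369) = -5.4 m north and 193.7 − (179) = 14.7 m east.
Residual distance = √((-5.4)² + 14.7²) = 15.7 m.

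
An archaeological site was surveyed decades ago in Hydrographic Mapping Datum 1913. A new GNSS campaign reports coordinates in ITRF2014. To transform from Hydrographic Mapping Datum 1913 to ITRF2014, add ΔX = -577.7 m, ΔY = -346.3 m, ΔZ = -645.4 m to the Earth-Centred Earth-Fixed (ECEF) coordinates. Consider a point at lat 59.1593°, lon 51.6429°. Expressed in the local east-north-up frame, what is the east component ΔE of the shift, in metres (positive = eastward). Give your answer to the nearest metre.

ΔE = 238 m

The local east axis at (φ, λ) is (−sin λ, cos λ, 0), so ΔE = −sin(51.6429°)·(-577.7) + cos(51.6429°)·(-346.3) = 238.11 m.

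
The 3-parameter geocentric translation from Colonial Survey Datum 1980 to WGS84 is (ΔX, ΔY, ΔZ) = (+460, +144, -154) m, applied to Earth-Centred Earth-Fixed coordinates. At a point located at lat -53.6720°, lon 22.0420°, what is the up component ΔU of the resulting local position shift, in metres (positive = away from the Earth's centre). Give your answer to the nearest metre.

At φ = -53.6720°, λ = 22.0420°: sin φ = -0.805639, cos φ = 0.592407, sin λ = 0.375286, cos λ = 0.926909.
ΔU = cos φ cos λ·ΔX + cos φ sin λ·ΔY + sin φ·ΔZ = (0.592407)(0.926909)(460) + (0.592407)(0.375286)(144) + (-0.805639)(-154) = 408.67 m.

ΔU = 409 m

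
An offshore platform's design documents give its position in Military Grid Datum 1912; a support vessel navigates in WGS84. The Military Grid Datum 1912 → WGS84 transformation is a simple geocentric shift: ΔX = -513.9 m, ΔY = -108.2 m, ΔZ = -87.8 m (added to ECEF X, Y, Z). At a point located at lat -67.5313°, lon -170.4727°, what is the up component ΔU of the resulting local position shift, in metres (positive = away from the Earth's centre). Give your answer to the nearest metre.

The local up (radial) axis is (cos φ cos λ, cos φ sin λ, sin φ), giving ΔU = 193.693 + 6.844 + 81.135 = 281.67 m.

ΔU = 282 m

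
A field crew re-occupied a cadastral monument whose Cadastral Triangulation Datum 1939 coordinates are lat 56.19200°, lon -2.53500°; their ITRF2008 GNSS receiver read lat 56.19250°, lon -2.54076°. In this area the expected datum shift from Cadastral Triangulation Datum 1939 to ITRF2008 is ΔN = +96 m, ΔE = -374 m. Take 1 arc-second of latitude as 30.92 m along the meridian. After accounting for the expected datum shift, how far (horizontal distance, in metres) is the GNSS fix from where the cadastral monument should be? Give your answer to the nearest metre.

Observed coordinate differences: Δφ = +0.00050°, Δλ = -0.00576°.
Converting to metres (1° lat = 111312 m, cos φ = 0.556412): observed ΔN = 55.7 m, observed ΔE = -356.7 m.
Subtracting the expected shift leaves a residual of 55.7 − (96) = -40.3 m north and -356.7 − (-374) = 17.3 m east.
Residual distance = √((-40.3)² + 17.3²) = 43.9 m.

44 m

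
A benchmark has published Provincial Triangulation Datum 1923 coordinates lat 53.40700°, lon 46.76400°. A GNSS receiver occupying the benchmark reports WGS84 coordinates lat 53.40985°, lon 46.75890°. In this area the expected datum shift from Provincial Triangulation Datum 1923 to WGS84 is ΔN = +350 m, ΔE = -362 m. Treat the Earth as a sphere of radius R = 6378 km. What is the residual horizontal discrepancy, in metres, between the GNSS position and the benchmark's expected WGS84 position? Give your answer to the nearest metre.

40 m

Observed coordinate differences: Δφ = +0.00285°, Δλ = -0.00510°.
Converting to metres (1° lat = 111317 m, cos φ = 0.596127): observed ΔN = 317.3 m, observed ΔE = -338.4 m.
Subtracting the expected shift leaves a residual of 317.3 − (350) = -32.7 m north and -338.4 − (-362) = 23.6 m east.
Residual distance = √((-32.7)² + 23.6²) = 40.3 m.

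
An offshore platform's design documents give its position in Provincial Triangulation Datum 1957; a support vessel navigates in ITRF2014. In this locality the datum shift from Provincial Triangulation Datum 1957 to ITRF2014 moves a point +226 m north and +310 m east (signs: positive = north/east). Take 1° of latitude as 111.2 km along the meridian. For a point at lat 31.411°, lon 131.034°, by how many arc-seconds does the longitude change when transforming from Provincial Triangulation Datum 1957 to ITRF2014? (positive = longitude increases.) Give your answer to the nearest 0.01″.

Δλ = 11.76″

At latitude 31.411°, cos φ = 0.853451.
1° of longitude at this latitude = 111.2 × cos φ = 94.90 km, so Δλ = 310.0 / 94903.7 = 0.0032665° = 11.759″.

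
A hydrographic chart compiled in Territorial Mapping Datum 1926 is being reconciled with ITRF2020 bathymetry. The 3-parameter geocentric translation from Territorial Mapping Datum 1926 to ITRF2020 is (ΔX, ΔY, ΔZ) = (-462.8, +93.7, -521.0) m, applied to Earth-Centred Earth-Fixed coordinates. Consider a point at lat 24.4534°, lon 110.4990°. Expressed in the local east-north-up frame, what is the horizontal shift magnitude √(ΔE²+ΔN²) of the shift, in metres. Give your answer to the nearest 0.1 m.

703.0 m

At φ = 24.4534°, λ = 110.4990°: sin φ = 0.413953, cos φ = 0.910298, sin λ = 0.936678, cos λ = -0.350191.
ΔE = −sin λ·ΔX + cos λ·ΔY = −(0.936678)·(-462.8) + (-0.350191)·(93.7) = 400.68 m.
ΔN = −sin φ cos λ·ΔX − sin φ sin λ·ΔY + cos φ·ΔZ = −(0.413953)(-0.350191)(-462.8) − (0.413953)(0.936678)(93.7) + (0.910298)(-521.0) = -577.69 m.
Horizontal magnitude = √(ΔE² + ΔN²) = √(400.68² + (-577.69)²) = 703.04 m.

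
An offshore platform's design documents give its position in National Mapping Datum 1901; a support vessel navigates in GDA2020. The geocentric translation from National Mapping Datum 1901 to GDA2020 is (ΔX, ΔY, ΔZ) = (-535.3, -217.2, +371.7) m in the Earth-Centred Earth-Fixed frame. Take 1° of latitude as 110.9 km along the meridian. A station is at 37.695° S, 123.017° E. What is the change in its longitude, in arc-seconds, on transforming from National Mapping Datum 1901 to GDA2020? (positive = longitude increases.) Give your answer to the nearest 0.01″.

Δλ = 23.27″

sin φ = -0.611458, cos φ = 0.791277, sin λ = 0.838509, cos λ = -0.544888.
East component: ΔE = −sin λ·ΔX + cos λ·ΔY = −(0.838509)(-535.3) + (-0.544888)(-217.2) = 567.20 m.
1° of latitude spans 110900 m; at latitude φ, 1° of longitude spans that × cos φ = 87752.6 m, so Δλ = 567.20 / 87752.6 × 3600 = 23.269″.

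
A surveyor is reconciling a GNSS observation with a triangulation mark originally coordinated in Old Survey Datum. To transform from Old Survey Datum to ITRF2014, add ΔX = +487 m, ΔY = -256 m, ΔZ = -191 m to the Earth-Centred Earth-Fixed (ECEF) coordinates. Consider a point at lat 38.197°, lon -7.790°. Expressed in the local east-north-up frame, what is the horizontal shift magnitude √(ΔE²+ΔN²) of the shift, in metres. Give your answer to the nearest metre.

506 m

The local east axis at (φ, λ) is (−sin λ, cos λ, 0), so ΔE = −sin(-7.790°)·487 + cos(-7.790°)·(-256) = -187.63 m.
The local north axis is (−sin φ cos λ, −sin φ sin λ, cos φ), giving ΔN = -298.366 − 21.457 − 150.105 = -469.93 m.
Horizontal magnitude = √(ΔE² + ΔN²) = √((-187.63)² + (-469.93)²) = 506.00 m.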